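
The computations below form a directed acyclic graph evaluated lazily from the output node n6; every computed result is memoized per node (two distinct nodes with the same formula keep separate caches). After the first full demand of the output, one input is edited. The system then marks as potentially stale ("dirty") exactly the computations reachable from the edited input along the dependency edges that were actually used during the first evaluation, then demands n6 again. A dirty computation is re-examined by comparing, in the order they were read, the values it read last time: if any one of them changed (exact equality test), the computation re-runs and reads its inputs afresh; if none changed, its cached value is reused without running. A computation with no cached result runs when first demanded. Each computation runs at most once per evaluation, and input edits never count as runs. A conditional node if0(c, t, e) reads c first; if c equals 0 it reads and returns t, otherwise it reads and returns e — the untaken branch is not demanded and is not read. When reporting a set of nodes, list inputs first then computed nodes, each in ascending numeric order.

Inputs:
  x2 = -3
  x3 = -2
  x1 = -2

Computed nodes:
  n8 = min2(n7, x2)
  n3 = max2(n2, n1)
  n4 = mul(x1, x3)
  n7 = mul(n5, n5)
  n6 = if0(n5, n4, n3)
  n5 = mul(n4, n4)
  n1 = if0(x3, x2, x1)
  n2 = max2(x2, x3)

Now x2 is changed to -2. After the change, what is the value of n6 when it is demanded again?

Demanding n6 again yields -2.
Note the absorption at n2: it re-runs yet its value is the same, leaving the output's value untouched.

First demand of the output computes:
  n1 = if0(x3=-2 -> else branch x1) = -2
  n2 = max2(-3, -2) = -2
  n3 = max2(-2, -2) = -2
  n4 = mul(-2, -2) = 4
  n5 = mul(4, 4) = 16
  n6 = if0(n5=16 -> else branch n3) = -2

After the edit, cleaning proceeds:
  n2: a read changed (x2 -3->-2) — executes, giving -2 — identical to its old value.
  n3: dirty, but its reads are unchanged (n2 unchanged, n1 unchanged); cached -2 stands.
  n6: dirty, but its reads are unchanged (n5 unchanged, n3 unchanged); cached -2 stands.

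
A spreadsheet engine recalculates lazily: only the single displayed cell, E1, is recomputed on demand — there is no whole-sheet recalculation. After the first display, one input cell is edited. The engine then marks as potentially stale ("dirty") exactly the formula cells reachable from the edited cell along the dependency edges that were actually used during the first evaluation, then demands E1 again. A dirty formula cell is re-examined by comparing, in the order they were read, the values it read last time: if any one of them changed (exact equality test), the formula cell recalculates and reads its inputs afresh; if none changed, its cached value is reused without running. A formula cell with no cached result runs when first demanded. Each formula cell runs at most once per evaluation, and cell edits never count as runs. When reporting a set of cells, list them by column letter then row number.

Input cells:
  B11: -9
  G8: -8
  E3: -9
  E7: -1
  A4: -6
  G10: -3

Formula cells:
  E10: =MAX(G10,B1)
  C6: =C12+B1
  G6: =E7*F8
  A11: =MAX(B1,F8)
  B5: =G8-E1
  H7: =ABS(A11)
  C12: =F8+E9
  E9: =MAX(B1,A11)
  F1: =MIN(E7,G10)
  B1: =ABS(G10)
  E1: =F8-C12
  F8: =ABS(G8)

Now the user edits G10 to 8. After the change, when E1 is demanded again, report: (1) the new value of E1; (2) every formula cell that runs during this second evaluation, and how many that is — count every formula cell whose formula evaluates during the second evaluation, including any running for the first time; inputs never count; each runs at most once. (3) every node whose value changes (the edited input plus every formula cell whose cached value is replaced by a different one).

New value of E1: -8.
Formula cells that run: A11, B1, E9 — 3 in total.
Values that change: B1, G10.
Key observation: the cutoff stops propagation at C12 — its inputs' values are unchanged, so it reuses its cache.

First evaluation (everything demanded from the output):
  B1 = ABS(-3) = 3
  F8 = ABS(-8) = 8
  A11 = MAX(3, 8) = 8
  E9 = MAX(3, 8) = 8
  C12 = 8 + 8 = 16
  E1 = 8 - 16 = -8

Propagation after the edit:
  B1: runs — G10 -3->8; result 8.
  A11: runs — B1 3->8; result 8 (same value as before).
  E9: runs — B1 3->8; result 8 (same value as before).
  C12: checked — values it read are unchanged (F8 unchanged, E9 unchanged); reused cached 16 without running.
  E1: checked — values it read are unchanged (F8 unchanged, C12 unchanged); reused cached -8 without running.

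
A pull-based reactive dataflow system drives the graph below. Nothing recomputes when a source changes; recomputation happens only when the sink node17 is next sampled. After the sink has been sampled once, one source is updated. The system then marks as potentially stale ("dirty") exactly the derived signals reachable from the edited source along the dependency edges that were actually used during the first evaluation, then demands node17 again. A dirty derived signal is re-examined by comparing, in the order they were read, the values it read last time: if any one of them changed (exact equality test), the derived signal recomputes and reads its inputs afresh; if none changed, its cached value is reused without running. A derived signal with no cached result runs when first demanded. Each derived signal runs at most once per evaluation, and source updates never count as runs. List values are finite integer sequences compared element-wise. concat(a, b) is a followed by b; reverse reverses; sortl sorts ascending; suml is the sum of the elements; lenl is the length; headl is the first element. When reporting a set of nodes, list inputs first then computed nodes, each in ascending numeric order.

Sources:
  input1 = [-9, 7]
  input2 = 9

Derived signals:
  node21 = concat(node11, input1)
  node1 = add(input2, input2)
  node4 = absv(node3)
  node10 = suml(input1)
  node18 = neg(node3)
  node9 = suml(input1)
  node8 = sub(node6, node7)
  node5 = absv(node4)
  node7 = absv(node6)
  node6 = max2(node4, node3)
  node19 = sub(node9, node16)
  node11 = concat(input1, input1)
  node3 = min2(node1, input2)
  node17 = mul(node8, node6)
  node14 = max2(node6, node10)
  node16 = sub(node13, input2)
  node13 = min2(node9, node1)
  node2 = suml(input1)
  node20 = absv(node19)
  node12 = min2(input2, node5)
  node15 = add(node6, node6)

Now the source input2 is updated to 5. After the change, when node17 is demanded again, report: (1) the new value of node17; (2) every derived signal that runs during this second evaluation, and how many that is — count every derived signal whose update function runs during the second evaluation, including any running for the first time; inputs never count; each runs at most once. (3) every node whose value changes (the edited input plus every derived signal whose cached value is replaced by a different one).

First evaluation (everything demanded from the output):
  node1 = add(9, 9) = 18
  node3 = min2(18, 9) = 9
  node4 = absv(9) = 9
  node6 = max2(9, 9) = 9
  node7 = absv(9) = 9
  node8 = sub(9, 9) = 0
  node17 = mul(0, 9) = 0

Propagation after the edit:
  node1: runs — input2 9->5; input2 9->5; result 10.
  node3: runs — node1 18->10; input2 9->5; result 5.
  node4: runs — node3 9->5; result 5.
  node6: runs — node4 9->5; node3 9->5; result 5.
  node7: runs — node6 9->5; result 5.
  node8: runs — node6 9->5; node7 9->5; result 0 (same value as before).
  node17: runs — node6 9->5; result 0 (same value as before).

New value of node17: 0.
Derived signals that run: node1, node3, node4, node6, node7, node8, node17 — 7 in total.
Values that change: input2, node1, node3, node4, node6, node7.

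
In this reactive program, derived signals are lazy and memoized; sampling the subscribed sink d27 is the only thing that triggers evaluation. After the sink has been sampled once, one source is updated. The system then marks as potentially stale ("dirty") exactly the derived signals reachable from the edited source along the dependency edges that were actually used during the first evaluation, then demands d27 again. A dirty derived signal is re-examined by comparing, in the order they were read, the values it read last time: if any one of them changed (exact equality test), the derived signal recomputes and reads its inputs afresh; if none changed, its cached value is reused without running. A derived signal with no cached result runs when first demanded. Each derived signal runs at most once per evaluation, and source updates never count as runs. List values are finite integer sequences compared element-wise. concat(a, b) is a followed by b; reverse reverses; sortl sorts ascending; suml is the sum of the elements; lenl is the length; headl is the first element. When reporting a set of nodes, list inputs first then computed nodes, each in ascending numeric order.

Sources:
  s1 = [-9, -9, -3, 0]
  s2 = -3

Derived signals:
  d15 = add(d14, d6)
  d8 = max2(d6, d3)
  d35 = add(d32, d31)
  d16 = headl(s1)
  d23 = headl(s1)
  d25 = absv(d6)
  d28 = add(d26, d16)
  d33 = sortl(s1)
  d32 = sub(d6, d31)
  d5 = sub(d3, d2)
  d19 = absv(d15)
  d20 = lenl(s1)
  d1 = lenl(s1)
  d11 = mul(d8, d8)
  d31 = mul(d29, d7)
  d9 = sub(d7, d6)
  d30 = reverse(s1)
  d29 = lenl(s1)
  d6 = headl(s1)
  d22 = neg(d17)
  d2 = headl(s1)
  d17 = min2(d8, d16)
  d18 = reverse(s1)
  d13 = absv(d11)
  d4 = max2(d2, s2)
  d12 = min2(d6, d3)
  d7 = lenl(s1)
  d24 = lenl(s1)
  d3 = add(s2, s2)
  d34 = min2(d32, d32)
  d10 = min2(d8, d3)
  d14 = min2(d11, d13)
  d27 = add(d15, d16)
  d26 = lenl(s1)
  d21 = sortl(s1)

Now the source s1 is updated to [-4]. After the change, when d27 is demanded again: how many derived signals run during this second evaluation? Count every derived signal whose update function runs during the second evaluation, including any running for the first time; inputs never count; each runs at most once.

First demand of the output computes:
  d3 = add(-3, -3) = -6
  d6 = headl([-9, -9, -3, 0]) = -9
  d8 = max2(-9, -6) = -6
  d11 = mul(-6, -6) = 36
  d13 = absv(36) = 36
  d14 = min2(36, 36) = 36
  d15 = add(36, -9) = 27
  d16 = headl([-9, -9, -3, 0]) = -9
  d27 = add(27, -9) = 18

After the edit, cleaning proceeds:
  d6: a read changed (s1 [-9, -9, -3, 0]->[-4]) — executes, giving -4.
  d8: a read changed (d6 -9->-4) — executes, giving -4.
  d11: a read changed (d8 -6->-4; d8 -6->-4) — executes, giving 16.
  d13: a read changed (d11 36->16) — executes, giving 16.
  d14: a read changed (d11 36->16; d13 36->16) — executes, giving 16.
  d15: a read changed (d14 36->16; d6 -9->-4) — executes, giving 12.
  d16: a read changed (s1 [-9, -9, -3, 0]->[-4]) — executes, giving -4.
  d27: a read changed (d15 27->12; d16 -9->-4) — executes, giving 8.

8 derived signals run: d6, d8, d11, d13, d14, d15, d16, d27.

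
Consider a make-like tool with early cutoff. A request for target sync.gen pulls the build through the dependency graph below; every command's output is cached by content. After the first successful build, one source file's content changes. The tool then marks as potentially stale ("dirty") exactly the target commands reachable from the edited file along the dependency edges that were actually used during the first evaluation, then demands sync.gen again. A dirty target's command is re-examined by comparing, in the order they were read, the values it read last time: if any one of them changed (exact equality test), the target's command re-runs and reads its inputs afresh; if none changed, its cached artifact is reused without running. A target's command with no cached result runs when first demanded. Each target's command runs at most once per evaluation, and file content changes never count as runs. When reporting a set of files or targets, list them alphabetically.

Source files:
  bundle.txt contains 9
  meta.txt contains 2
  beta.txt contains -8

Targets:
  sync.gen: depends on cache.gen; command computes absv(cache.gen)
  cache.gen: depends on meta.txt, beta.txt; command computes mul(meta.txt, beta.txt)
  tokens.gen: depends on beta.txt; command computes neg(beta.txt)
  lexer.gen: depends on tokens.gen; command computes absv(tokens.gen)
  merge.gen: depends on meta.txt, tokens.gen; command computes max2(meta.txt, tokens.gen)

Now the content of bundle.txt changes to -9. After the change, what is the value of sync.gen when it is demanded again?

Demanding sync.gen again yields 16.
Note the shortcut — nothing in the graph depends on bundle.txt at all, so no recomputation happens.

First demand of the output computes:
  cache.gen = mul(2, -8) = -16
  sync.gen = absv(-16) = 16

After the edit, cleaning proceeds:
  no node depends on bundle.txt at all; the second demand re-runs nothing.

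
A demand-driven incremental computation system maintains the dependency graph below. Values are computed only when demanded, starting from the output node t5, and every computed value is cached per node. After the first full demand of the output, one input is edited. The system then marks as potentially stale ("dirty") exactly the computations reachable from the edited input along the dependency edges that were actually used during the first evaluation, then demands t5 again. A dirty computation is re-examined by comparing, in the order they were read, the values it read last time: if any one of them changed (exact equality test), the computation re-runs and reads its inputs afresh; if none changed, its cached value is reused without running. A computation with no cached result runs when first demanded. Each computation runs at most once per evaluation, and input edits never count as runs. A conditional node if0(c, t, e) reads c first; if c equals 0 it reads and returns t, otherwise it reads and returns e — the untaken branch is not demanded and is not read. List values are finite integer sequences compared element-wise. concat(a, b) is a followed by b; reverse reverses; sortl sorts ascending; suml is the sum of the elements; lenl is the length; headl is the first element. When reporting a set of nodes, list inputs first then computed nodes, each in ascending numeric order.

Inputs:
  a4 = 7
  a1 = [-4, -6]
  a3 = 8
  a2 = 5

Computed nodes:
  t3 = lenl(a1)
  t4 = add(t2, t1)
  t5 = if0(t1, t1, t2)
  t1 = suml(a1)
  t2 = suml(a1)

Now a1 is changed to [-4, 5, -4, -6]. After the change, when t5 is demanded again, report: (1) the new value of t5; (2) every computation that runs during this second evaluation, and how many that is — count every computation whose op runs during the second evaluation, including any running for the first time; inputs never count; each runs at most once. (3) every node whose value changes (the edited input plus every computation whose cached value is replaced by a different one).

New value of t5: -9.
Computations that run: t1, t2, t5 — 3 in total.
Values that change: a1, t1, t2, t5.

First evaluation (everything demanded from the output):
  t1 = suml([-4, -6]) = -10
  t2 = suml([-4, -6]) = -10
  t5 = if0(t1=-10 -> else branch t2) = -10

Propagation after the edit:
  t1: runs — a1 [-4, -6]->[-4, 5, -4, -6]; result -9.
  t2: runs — a1 [-4, -6]->[-4, 5, -4, -6]; result -9.
  t5: runs — t1 -10->-9; t2 -10->-9; result -9.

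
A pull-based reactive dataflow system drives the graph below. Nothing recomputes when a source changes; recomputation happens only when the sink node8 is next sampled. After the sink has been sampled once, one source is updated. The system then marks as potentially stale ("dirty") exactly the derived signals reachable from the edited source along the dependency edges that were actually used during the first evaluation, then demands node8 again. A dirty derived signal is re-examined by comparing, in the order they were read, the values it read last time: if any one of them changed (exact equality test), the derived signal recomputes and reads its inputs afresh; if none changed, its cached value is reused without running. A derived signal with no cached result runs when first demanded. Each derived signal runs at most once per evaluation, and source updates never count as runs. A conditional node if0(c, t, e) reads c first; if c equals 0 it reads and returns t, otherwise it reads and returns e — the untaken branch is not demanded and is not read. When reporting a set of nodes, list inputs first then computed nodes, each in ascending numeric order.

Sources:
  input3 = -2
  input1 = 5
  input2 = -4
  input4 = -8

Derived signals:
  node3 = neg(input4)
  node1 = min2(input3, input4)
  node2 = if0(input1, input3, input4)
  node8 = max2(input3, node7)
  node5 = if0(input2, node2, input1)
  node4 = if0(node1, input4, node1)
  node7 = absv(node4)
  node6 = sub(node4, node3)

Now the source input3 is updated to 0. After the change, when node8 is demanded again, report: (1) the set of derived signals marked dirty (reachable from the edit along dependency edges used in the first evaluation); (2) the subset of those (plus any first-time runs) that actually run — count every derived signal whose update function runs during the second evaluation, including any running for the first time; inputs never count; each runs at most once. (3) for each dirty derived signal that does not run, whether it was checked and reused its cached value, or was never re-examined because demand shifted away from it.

First evaluation (everything demanded from the output):
  node1 = min2(-2, -8) = -8
  node4 = if0(node1=-8 -> else branch node1) = -8
  node7 = absv(-8) = 8
  node8 = max2(-2, 8) = 8

Propagation after the edit:
  node1: runs — input3 -2->0; result -8 (same value as before).
  node4: checked — values it read are unchanged (node1 unchanged, node1 unchanged); reused cached -8 without running.
  node7: checked — values it read are unchanged (node4 unchanged); reused cached 8 without running.
  node8: runs — input3 -2->0; result 8 (same value as before).

Key observation: the cutoff stops propagation at node4 — its inputs' values are unchanged, so it reuses its cache.

Marked dirty: node1, node4, node7, node8.
Derived signals that run: node1, node8 — 2 in total.
Checked but reused from cache: node4, node7.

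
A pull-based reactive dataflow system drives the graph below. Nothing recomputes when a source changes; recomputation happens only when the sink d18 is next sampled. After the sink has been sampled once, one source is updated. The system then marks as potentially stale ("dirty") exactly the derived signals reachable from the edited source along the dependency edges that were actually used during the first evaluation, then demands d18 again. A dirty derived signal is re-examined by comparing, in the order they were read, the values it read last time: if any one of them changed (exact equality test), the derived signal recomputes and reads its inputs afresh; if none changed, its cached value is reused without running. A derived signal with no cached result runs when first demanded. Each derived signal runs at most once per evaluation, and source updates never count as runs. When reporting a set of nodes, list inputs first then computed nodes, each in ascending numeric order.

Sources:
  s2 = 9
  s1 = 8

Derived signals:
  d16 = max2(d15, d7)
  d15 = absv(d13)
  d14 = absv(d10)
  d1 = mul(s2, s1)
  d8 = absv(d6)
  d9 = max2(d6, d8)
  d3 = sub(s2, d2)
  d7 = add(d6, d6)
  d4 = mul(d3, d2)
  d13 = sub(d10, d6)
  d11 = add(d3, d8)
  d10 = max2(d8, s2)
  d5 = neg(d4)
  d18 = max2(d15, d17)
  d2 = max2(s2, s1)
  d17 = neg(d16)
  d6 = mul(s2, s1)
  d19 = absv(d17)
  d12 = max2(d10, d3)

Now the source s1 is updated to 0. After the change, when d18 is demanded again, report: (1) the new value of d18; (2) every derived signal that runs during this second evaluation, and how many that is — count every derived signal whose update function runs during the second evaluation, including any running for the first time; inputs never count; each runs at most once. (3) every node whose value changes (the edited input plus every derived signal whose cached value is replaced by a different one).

New value of d18: 9.
Derived signals that run: d6, d7, d8, d10, d13, d15, d16, d17, d18 — 9 in total.
Values that change: s1, d6, d7, d8, d10, d13, d15, d16, d17, d18.

First evaluation (everything demanded from the output):
  d6 = mul(9, 8) = 72
  d7 = add(72, 72) = 144
  d8 = absv(72) = 72
  d10 = max2(72, 9) = 72
  d13 = sub(72, 72) = 0
  d15 = absv(0) = 0
  d16 = max2(0, 144) = 144
  d17 = neg(144) = -144
  d18 = max2(0, -144) = 0

Propagation after the edit:
  d6: runs — s1 8->0; result 0.
  d7: runs — d6 72->0; d6 72->0; result 0.
  d8: runs — d6 72->0; result 0.
  d10: runs — d8 72->0; result 9.
  d13: runs — d10 72->9; d6 72->0; result 9.
  d15: runs — d13 0->9; result 9.
  d16: runs — d15 0->9; d7 144->0; result 9.
  d17: runs — d16 144->9; result -9.
  d18: runs — d15 0->9; d17 -144->-9; result 9.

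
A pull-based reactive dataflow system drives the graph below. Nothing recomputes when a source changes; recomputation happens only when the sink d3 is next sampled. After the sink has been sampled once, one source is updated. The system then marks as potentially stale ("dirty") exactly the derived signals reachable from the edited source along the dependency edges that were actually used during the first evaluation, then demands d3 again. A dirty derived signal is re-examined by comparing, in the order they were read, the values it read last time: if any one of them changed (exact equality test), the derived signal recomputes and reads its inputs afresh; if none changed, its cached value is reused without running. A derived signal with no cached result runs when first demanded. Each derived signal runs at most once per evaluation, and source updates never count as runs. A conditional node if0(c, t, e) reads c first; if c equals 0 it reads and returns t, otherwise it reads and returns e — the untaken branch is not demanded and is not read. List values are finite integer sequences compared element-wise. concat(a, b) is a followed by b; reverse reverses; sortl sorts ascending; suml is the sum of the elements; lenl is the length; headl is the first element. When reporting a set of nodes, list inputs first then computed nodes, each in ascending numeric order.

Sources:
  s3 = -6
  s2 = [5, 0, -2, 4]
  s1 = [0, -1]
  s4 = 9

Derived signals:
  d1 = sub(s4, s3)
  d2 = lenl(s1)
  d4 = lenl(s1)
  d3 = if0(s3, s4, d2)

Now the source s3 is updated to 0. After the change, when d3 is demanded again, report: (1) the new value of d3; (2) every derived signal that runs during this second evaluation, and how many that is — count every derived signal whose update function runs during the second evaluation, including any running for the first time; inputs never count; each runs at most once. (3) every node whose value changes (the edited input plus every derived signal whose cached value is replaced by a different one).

New value of d3: 9.
Derived signals that run: d3 — 1 in total.
Values that change: s3, d3.

First evaluation (everything demanded from the output):
  d2 = lenl([0, -1]) = 2
  d3 = if0(s3=-6 -> else branch d2) = 2

Propagation after the edit:
  d3: runs — s3 -6->0; result 9.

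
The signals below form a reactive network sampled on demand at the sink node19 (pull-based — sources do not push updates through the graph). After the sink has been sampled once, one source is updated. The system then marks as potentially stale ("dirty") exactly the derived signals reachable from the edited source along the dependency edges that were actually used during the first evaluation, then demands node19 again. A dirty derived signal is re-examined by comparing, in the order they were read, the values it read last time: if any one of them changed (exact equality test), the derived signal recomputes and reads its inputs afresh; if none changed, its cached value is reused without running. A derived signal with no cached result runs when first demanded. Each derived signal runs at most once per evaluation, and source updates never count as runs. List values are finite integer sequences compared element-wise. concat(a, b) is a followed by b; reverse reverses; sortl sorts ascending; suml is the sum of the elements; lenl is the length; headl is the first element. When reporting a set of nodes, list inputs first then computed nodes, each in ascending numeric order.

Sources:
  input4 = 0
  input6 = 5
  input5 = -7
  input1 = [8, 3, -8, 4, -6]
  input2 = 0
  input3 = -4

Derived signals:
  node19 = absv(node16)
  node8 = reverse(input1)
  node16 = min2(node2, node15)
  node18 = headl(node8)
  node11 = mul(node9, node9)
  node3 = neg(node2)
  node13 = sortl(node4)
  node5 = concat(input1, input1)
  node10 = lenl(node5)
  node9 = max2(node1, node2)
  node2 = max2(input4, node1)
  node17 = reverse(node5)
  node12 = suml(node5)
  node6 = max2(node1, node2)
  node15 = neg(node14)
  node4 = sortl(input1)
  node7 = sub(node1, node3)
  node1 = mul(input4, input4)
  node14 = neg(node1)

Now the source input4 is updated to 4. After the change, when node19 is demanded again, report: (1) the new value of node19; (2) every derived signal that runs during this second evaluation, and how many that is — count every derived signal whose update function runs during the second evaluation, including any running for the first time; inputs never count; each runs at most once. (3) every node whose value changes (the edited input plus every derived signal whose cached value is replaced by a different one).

Initial pass — values computed on the first demand:
  node1 = mul(0, 0) = 0
  node2 = max2(0, 0) = 0
  node14 = neg(0) = 0
  node15 = neg(0) = 0
  node16 = min2(0, 0) = 0
  node19 = absv(0) = 0

Second demand — change propagation:
  node1: re-runs because input4 0->4; input4 0->4; new result 16.
  node2: re-runs because input4 0->4; node1 0->16; new result 16.
  node14: re-runs because node1 0->16; new result -16.
  node15: re-runs because node14 0->-16; new result 16.
  node16: re-runs because node2 0->16; node15 0->16; new result 16.
  node19: re-runs because node16 0->16; new result 16.

node19 now evaluates to 16.
Run set: node1, node2, node14, node15, node16, node19 (6 run).
Changed values: input4, node1, node2, node14, node15, node16, node19.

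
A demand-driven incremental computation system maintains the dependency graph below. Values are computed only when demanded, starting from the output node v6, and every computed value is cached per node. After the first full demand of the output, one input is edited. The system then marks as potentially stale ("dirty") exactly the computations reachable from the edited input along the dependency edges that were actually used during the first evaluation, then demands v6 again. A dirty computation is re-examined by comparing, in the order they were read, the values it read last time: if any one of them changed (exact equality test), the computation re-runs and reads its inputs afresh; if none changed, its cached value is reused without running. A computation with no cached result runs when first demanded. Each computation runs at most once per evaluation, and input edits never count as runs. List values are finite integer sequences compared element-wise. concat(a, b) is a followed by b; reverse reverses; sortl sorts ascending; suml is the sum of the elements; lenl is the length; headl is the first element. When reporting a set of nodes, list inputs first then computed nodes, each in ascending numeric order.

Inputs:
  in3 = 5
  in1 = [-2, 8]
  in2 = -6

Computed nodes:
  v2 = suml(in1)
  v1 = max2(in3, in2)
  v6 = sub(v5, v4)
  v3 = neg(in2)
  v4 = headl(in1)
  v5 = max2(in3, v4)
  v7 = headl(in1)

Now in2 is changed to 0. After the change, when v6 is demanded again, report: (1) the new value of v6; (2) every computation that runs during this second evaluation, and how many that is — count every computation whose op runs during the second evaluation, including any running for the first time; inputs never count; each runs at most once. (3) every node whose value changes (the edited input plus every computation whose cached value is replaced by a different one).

First evaluation (everything demanded from the output):
  v4 = headl([-2, 8]) = -2
  v5 = max2(5, -2) = 5
  v6 = sub(5, -2) = 7

Propagation after the edit:
  in2 feeds no computation that the output demands — nothing is marked dirty and nothing runs.

Key observation: in2 is never demanded by the output, so the edit triggers no recomputation at all.

New value of v6: 7.
Computations that run: none — 0 in total.
Values that change: in2.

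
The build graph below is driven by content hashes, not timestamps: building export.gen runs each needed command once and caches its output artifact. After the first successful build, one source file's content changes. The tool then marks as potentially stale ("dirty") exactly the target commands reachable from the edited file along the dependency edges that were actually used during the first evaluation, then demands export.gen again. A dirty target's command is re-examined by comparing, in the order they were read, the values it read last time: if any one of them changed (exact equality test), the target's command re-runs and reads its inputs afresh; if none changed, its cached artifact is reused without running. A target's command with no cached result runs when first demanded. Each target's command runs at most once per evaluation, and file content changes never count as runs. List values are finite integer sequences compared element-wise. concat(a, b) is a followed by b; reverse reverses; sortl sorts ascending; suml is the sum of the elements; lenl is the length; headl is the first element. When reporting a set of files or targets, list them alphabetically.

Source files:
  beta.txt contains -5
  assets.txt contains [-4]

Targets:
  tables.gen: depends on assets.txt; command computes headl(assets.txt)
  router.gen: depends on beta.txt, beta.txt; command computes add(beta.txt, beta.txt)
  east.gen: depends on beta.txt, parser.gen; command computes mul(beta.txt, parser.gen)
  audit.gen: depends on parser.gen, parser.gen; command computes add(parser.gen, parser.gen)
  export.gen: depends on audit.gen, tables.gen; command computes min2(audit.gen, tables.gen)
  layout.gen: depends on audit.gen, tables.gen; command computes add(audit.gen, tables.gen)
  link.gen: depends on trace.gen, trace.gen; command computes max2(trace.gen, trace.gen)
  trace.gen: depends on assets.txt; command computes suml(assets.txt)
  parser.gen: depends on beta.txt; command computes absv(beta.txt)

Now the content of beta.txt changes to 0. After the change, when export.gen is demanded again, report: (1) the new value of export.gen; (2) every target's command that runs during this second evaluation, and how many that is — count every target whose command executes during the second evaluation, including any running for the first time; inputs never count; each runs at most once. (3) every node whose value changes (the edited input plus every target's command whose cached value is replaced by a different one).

export.gen now evaluates to -4.
Run set: audit.gen, export.gen, parser.gen (3 run).
Changed values: audit.gen, beta.txt, parser.gen.

Initial pass — values computed on the first demand:
  parser.gen = absv(-5) = 5
  audit.gen = add(5, 5) = 10
  tables.gen = headl([-4]) = -4
  export.gen = min2(10, -4) = -4

Second demand — change propagation:
  parser.gen: re-runs because beta.txt -5->0; new result 0.
  audit.gen: re-runs because parser.gen 5->0; parser.gen 5->0; new result 0.
  export.gen: re-runs because audit.gen 10->0; new result -4 (unchanged).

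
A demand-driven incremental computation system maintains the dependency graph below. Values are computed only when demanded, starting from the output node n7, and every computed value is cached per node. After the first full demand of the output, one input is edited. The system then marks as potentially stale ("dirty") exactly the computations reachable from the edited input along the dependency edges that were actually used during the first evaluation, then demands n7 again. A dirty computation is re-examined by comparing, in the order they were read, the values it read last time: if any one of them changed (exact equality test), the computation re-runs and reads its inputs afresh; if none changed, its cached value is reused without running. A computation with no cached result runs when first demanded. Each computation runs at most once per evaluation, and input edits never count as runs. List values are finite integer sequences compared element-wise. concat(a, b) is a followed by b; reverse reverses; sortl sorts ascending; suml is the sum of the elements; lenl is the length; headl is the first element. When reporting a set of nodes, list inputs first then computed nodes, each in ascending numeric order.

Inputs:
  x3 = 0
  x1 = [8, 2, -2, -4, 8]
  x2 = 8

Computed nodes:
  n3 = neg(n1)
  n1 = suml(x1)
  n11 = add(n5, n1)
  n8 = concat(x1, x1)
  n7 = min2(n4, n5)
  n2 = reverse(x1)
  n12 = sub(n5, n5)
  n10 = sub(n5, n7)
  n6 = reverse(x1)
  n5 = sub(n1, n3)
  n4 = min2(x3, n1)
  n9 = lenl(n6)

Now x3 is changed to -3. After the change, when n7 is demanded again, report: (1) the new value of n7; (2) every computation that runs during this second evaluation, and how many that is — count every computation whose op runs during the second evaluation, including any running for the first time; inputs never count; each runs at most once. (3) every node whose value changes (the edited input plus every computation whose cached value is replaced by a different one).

New value of n7: -3.
Computations that run: n4, n7 — 2 in total.
Values that change: x3, n4, n7.

First evaluation (everything demanded from the output):
  n1 = suml([8, 2, -2, -4, 8]) = 12
  n3 = neg(12) = -12
  n4 = min2(0, 12) = 0
  n5 = sub(12, -12) = 24
  n7 = min2(0, 24) = 0

Propagation after the edit:
  n4: runs — x3 0->-3; result -3.
  n7: runs — n4 0->-3; result -3.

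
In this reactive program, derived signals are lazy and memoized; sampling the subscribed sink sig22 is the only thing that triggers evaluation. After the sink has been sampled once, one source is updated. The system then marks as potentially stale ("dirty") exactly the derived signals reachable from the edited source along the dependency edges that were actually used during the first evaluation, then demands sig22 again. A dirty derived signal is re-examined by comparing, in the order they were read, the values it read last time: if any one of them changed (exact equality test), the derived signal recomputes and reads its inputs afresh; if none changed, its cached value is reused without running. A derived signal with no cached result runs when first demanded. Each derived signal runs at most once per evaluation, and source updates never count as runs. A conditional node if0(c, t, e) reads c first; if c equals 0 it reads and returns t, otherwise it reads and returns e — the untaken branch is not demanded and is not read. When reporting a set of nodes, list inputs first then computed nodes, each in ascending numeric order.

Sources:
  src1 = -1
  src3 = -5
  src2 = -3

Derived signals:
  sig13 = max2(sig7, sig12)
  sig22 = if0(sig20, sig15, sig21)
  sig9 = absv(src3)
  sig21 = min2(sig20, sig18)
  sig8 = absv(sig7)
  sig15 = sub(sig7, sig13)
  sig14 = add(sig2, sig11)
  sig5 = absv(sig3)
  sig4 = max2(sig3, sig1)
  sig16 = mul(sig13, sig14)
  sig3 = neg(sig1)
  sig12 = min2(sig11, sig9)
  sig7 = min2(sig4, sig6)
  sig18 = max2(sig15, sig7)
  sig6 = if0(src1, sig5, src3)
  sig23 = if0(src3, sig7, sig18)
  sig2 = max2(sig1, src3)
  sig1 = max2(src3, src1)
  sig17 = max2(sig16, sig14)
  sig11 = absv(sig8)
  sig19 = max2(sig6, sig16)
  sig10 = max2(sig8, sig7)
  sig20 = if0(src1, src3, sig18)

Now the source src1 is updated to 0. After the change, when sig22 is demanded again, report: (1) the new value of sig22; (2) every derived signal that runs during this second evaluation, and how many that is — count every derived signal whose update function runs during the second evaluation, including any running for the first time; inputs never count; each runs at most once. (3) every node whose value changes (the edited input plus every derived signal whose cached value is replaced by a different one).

First demand of the output computes:
  sig1 = max2(-5, -1) = -1
  sig3 = neg(-1) = 1
  sig4 = max2(1, -1) = 1
  sig6 = if0(src1=-1 -> else branch src3) = -5
  sig7 = min2(1, -5) = -5
  sig8 = absv(-5) = 5
  sig9 = absv(-5) = 5
  sig11 = absv(5) = 5
  sig12 = min2(5, 5) = 5
  sig13 = max2(-5, 5) = 5
  sig15 = sub(-5, 5) = -10
  sig18 = max2(-10, -5) = -5
  sig20 = if0(src1=-1 -> else branch sig18) = -5
  sig21 = min2(-5, -5) = -5
  sig22 = if0(sig20=-5 -> else branch sig21) = -5

After the edit, cleaning proceeds:
  sig1: a read changed (src1 -1->0) — executes, giving 0.
  sig3: a read changed (sig1 -1->0) — executes, giving 0.
  sig4: a read changed (sig3 1->0; sig1 -1->0) — executes, giving 0.
  sig5: had never run; runs now, result 0.
  sig6: a read changed (src1 -1->0) — executes, giving 0.
  sig7: a read changed (sig4 1->0; sig6 -5->0) — executes, giving 0.
  sig8: a read changed (sig7 -5->0) — executes, giving 0.
  sig11: a read changed (sig8 5->0) — executes, giving 0.
  sig12: a read changed (sig11 5->0) — executes, giving 0.
  sig13: a read changed (sig7 -5->0; sig12 5->0) — executes, giving 0.
  sig15: a read changed (sig7 -5->0; sig13 5->0) — executes, giving 0.
  sig18: a read changed (sig15 -10->0; sig7 -5->0) — executes, giving 0.
  sig20: a read changed (src1 -1->0; sig18 -5->0) — executes, giving -5 — identical to its old value.
  sig21: a read changed (sig18 -5->0) — executes, giving -5 — identical to its old value.
  sig22: dirty, but its reads are unchanged (sig20 unchanged, sig21 unchanged); cached -5 stands.

Note the branch switch — sig5 had no cache and runs now for the first time.

Demanding sig22 again yields -5.
14 derived signals run: sig1, sig3, sig4, sig5, sig6, sig7, sig8, sig11, sig12, sig13, sig15, sig18, sig20, sig21.
The nodes whose values change: src1, sig1, sig3, sig4, sig6, sig7, sig8, sig11, sig12, sig13, sig15, sig18.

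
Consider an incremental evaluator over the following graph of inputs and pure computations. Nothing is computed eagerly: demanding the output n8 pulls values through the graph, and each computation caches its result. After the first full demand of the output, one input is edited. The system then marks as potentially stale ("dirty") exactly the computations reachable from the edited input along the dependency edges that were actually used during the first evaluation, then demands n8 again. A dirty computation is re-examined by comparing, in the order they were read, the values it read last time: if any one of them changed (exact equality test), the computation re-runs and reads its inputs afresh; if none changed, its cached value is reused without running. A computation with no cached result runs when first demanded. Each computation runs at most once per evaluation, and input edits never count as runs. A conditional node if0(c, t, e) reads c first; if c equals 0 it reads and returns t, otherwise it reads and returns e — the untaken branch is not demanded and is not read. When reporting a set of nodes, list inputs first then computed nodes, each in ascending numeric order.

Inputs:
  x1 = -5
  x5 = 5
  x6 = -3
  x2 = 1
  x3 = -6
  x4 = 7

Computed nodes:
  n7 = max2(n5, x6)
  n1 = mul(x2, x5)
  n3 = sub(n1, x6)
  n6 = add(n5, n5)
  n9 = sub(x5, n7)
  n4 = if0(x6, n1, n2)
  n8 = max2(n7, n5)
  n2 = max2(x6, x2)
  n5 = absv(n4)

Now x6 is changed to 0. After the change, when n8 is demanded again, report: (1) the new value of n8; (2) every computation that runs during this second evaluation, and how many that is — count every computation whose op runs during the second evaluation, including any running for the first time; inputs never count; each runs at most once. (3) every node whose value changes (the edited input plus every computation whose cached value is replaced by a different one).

n8 now evaluates to 5.
Run set: n1, n4, n5, n7, n8 (5 run).
Changed values: x6, n4, n5, n7, n8.
The important point: the flipped condition redirects demand; n2 is left stale, never re-checked.

Initial pass — values computed on the first demand:
  n2 = max2(-3, 1) = 1
  n4 = if0(x6=-3 -> else branch n2) = 1
  n5 = absv(1) = 1
  n7 = max2(1, -3) = 1
  n8 = max2(1, 1) = 1

Second demand — change propagation:
  n1: newly demanded (no cache) — executes and yields 5.
  n2: dirty yet unreached — the second evaluation never asks for it.
  n4: re-runs because x6 -3->0; new result 5.
  n5: re-runs because n4 1->5; new result 5.
  n7: re-runs because n5 1->5; x6 -3->0; new result 5.
  n8: re-runs because n7 1->5; n5 1->5; new result 5.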